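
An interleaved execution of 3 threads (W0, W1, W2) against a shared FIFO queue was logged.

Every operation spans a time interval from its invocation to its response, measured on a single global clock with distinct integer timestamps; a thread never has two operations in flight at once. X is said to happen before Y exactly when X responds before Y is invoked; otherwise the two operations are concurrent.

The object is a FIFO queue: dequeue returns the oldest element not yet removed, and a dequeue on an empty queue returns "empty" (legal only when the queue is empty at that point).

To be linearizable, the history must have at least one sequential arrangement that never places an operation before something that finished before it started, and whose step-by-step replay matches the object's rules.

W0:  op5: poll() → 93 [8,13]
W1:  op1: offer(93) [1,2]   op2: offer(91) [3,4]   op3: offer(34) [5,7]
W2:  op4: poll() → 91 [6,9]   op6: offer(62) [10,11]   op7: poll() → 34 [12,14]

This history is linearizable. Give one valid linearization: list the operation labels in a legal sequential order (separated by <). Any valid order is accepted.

step 1: op1 offer(93) — queue <93>
step 2: op2 offer(91) — queue <93,91>
step 3: op3 offer(34) — queue <93,91,34>
step 4: op5 poll() → 93 — queue <91,34>
step 5: op4 poll() → 91 — queue <34>
step 6: op6 offer(62) — queue <34,62>
step 7: op7 poll() → 34 — queue <62>

op1 < op2 < op3 < op5 < op4 < op6 < op7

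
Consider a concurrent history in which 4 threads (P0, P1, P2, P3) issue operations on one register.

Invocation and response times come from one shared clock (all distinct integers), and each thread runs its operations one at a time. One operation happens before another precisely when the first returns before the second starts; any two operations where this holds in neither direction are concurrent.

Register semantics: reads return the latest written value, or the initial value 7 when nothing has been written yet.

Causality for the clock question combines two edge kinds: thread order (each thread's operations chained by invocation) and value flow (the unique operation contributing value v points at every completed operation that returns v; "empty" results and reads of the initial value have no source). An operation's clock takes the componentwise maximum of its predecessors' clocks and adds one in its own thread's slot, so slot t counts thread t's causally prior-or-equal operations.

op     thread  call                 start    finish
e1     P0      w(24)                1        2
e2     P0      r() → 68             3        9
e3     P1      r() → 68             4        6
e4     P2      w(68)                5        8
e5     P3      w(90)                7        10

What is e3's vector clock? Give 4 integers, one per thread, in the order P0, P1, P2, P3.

(0, 1, 1, 0)

e5 (invocation 7): nothing precedes it; P3's component alone gives (0, 0, 0, 1)
e4 (invocation 5): nothing precedes it; P2's component alone gives (0, 0, 1, 0)
e1 (invocation 1): nothing precedes it; P0's component alone gives (1, 0, 0, 0)
invoked at 4, e3 merges VC(e4)=(0, 0, 1, 0) and bumps P1's slot → (0, 1, 1, 0)
invoked at 3, e2 merges VC(e1)=(1, 0, 0, 0), VC(e4)=(0, 0, 1, 0) and bumps P0's slot → (2, 0, 1, 0)
target: VC(e3) = (0, 1, 1, 0)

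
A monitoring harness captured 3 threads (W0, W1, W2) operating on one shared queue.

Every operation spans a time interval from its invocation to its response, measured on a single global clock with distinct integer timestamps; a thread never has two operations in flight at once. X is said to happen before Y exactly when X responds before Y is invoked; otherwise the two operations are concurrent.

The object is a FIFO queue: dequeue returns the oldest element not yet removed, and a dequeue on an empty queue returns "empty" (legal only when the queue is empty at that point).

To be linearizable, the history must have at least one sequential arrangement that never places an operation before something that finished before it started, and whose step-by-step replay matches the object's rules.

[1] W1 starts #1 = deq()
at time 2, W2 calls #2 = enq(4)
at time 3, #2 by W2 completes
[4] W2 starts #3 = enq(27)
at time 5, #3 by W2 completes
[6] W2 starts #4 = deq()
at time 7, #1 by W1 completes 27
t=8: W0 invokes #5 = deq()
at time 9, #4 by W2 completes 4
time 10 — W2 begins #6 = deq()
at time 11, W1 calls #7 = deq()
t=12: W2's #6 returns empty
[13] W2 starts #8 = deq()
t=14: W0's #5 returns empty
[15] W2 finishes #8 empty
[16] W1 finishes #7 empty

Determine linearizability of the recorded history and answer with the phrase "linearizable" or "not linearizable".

linearizable

one valid linearization: #2, #3, #4, #1, #5, #6, #7, #8
1. #2 enq(4), leaving queue <4>
2. #3 enq(27), leaving queue <4,27>
3. #4 deq() → 4, leaving queue <27>
4. #1 deq() → 27, leaving queue <>
5. #5 deq() → empty, leaving queue <>
6. #6 deq() → empty, leaving queue <>
7. #7 deq() → empty, leaving queue <>
8. #8 deq() → empty, leaving queue <>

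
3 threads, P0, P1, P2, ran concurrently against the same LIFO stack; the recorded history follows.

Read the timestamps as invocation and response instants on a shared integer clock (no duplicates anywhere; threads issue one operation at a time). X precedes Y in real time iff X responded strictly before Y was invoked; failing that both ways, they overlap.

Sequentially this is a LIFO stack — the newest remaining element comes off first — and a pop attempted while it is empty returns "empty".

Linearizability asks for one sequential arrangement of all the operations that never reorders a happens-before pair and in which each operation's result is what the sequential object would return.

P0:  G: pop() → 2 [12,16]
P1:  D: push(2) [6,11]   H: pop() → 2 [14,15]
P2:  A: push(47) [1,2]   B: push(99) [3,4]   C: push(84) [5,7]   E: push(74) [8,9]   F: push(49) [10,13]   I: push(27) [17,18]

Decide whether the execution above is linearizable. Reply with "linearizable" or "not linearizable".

not linearizable

cut after 15 events: linearizable; cut after 16 events (G responds, time 16): not linearizable
no legal order exists: 11 real-time-consistent candidates over 8 completed LIFO stack operations, all rejected
one such order, A, B, C, D, E, F, G, H, breaks at step 7 where G pop() → 2 is illegal
one such order, A, B, C, D, E, F, H, G, breaks at step 7 where H pop() → 2 is illegal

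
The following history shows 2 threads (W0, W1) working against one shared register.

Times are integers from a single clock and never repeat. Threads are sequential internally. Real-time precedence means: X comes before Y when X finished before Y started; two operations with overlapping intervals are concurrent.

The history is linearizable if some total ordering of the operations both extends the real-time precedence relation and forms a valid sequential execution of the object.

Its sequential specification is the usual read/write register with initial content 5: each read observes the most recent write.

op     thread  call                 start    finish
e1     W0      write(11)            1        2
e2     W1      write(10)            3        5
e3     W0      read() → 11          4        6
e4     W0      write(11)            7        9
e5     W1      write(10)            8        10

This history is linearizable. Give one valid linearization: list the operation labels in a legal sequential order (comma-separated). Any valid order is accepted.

e1, e3, e2, e4, e5

step 1: e1 write(11) — value 11
step 2: e3 read() → 11 — value 11
step 3: e2 write(10) — value 10
step 4: e4 write(11) — value 11
step 5: e5 write(10) — value 10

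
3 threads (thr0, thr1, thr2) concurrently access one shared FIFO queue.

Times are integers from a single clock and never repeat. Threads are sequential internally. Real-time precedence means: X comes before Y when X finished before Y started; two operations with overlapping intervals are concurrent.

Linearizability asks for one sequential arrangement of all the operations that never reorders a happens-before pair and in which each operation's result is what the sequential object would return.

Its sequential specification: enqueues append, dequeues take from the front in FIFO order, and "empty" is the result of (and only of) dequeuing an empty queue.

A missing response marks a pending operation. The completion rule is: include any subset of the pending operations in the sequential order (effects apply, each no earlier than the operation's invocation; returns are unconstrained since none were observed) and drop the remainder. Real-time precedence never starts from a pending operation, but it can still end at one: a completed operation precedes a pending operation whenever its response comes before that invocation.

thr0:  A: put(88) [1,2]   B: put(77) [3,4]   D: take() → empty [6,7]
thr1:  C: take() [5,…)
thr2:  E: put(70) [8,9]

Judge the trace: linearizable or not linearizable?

not linearizable

through event 6 a valid linearization exists; event 7 (D responding at time 7) ends that
exhaustive check: the 3 completed FIFO queue ops admit one real-time order; illegal
every completion of the 1 pending operation (C) was checked; none linearizes
take A, B, D (pending dropped): step 3 already fails, because D take() → empty cannot occur there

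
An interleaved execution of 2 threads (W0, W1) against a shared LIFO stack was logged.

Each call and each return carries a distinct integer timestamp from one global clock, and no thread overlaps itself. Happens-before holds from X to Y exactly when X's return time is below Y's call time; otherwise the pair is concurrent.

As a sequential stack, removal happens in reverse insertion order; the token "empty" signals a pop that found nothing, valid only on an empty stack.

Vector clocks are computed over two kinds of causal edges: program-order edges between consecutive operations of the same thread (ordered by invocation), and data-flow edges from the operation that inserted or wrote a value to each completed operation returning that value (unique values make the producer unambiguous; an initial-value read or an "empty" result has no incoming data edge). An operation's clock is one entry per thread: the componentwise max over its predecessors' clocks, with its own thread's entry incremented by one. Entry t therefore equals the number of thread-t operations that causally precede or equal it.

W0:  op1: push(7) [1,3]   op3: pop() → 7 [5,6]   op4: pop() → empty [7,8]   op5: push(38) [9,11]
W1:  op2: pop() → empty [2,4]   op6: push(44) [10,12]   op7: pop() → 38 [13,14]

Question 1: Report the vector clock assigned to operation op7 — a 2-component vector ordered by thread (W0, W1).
no predecessors for op2 (invoked 2): W1 increments from zero → (0, 1)
no predecessors for op1 (invoked 1): W0 increments from zero → (1, 0)
merge at op6 (invoked 10): VC(op2)=(0, 1), own-thread bump on W1 → (0, 2)
merge at op3 (invoked 5): VC(op1)=(1, 0), own-thread bump on W0 → (2, 0)
merge at op4 (invoked 7): VC(op3)=(2, 0), own-thread bump on W0 → (3, 0)
merge at op5 (invoked 9): VC(op4)=(3, 0), own-thread bump on W0 → (4, 0)
merge at op7 (invoked 13): VC(op5)=(4, 0), VC(op6)=(0, 2), own-thread bump on W1 → (4, 3)
target: VC(op7) = (4, 3)

(4, 3)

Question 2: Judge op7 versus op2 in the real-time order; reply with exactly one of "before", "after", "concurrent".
op7 spans [13,14], op2 spans [2,4]
resp(op2)=4 < inv(op7)=13

after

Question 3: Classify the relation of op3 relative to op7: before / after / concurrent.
op3 spans [5,6], op7 spans [13,14]
resp(op3)=6 < inv(op7)=13

before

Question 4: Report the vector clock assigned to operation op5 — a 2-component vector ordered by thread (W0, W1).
op2 (invocation 2): nothing precedes it; W1's component alone gives (0, 1)
op1 (invocation 1): nothing precedes it; W0's component alone gives (1, 0)
from VC(op2)=(0, 1), op6 (invoked 10) maxes components and bumps W1 → (0, 2)
from VC(op1)=(1, 0), op3 (invoked 5) maxes components and bumps W0 → (2, 0)
from VC(op3)=(2, 0), op4 (invoked 7) maxes components and bumps W0 → (3, 0)
from VC(op4)=(3, 0), op5 (invoked 9) maxes components and bumps W0 → (4, 0)
from VC(op5)=(4, 0), VC(op6)=(0, 2), op7 (invoked 13) maxes components and bumps W1 → (4, 3)
target: VC(op5) = (4, 0)

(4, 0)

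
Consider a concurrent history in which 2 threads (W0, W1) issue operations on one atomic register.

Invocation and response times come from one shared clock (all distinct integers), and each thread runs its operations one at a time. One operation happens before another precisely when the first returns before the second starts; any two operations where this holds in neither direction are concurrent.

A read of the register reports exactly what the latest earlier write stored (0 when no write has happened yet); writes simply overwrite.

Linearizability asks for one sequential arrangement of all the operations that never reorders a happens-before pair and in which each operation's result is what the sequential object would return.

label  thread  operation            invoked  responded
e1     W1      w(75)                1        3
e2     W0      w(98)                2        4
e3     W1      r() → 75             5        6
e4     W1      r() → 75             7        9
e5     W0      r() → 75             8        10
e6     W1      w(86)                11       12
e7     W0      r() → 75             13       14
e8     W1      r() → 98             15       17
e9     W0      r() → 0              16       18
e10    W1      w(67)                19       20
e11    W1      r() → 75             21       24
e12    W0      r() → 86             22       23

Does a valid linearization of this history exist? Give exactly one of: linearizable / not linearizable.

not linearizable

cut after 13 events: linearizable; cut after 14 events (e7 responds, time 14): not linearizable
every one of the 4 real-time-consistent orders over 7 completed atomic register ops fails the sequential spec
for example e1, e2, e3, e4, e5, e6, e7 fails at step 3: e3 r() → 75 is not legal there
for example e1, e2, e3, e5, e4, e6, e7 fails at step 3: e3 r() → 75 is not legal there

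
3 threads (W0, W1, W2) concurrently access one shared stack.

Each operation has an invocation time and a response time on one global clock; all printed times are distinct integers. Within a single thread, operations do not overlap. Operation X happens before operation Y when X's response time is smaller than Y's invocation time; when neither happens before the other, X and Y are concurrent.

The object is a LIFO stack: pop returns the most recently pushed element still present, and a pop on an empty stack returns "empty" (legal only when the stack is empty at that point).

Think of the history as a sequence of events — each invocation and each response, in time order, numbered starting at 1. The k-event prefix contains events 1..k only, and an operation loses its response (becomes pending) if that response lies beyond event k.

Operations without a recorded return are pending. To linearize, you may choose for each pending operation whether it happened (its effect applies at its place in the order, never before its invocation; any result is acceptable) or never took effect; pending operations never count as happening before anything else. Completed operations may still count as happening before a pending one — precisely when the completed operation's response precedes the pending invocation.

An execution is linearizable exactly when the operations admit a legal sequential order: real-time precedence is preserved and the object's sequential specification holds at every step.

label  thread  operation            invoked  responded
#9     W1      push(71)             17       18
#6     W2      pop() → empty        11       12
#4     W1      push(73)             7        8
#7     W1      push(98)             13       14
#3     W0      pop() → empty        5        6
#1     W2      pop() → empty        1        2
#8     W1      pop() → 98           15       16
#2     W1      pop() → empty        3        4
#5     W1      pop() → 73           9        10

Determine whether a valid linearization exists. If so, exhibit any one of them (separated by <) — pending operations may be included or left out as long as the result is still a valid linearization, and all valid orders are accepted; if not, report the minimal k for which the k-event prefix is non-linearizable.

after step 1 (#1 pop() → empty): stack <>
after step 2 (#2 pop() → empty): stack <>
after step 3 (#3 pop() → empty): stack <>
after step 4 (#4 push(73)): stack <73>
after step 5 (#5 pop() → 73): stack <>
after step 6 (#6 pop() → empty): stack <>
after step 7 (#7 push(98)): stack <98>
after step 8 (#8 pop() → 98): stack <>
after step 9 (#9 push(71)): stack <71>

linearizable — witness: #1 < #2 < #3 < #4 < #5 < #6 < #7 < #8 < #9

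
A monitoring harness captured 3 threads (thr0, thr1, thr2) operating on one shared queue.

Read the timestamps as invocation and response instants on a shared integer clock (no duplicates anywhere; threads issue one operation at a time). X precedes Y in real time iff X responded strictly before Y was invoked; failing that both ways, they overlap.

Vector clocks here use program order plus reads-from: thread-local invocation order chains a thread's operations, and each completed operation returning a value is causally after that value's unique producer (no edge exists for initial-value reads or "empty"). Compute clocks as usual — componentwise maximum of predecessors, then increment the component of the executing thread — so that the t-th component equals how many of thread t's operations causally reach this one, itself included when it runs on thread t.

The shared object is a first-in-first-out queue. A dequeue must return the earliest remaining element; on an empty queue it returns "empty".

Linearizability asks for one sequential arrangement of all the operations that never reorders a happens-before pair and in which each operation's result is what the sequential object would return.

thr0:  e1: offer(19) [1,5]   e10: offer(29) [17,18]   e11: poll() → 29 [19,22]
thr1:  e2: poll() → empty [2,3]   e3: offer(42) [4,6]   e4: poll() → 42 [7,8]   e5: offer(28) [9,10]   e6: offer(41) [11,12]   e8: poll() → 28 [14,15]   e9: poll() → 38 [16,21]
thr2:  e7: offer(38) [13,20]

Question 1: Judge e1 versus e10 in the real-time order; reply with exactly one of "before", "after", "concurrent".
e1 spans [1,5], e10 spans [17,18]
resp(e1)=5 < inv(e10)=17

before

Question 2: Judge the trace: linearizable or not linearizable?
the violation lands at event 15, e8's response at time 15: events 1..14 linearize, events 1..15 do not
the 7 completed operations admit 3 real-time orders; each fails the queue replay
completion choices over the 1 pending operation (e7) were checked; none helps
for example e1, e2, e3, e4, e5, e6, e8 (pending dropped) fails at step 2: e2 poll() → empty is not legal there
for example e2, e1, e3, e4, e5, e6, e8 (pending dropped) fails at step 4: e4 poll() → 42 is not legal there

not linearizable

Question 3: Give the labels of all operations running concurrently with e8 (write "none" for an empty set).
e8 spans [14,15]; an op avoiding the whole window 14..15 is ordered, any other is concurrent
e1 [1,5]: before
e2 [2,3]: before
e3 [4,6]: before
e4 [7,8]: before
e5 [9,10]: before
e6 [11,12]: before
e7 [13,20]: concurrent
e9 [16,21]: after
e10 [17,18]: after
e11 [19,22]: after

e7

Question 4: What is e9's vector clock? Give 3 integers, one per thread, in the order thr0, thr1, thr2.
no predecessors for e7 (invoked 13): thr2 increments from zero → (0, 0, 1)
no predecessors for e2 (invoked 2): thr1 increments from zero → (0, 1, 0)
no predecessors for e1 (invoked 1): thr0 increments from zero → (1, 0, 0)
merge at e3 (invoked 4): VC(e2)=(0, 1, 0), own-thread bump on thr1 → (0, 2, 0)
merge at e10 (invoked 17): VC(e1)=(1, 0, 0), own-thread bump on thr0 → (2, 0, 0)
merge at e4 (invoked 7): VC(e3)=(0, 2, 0), own-thread bump on thr1 → (0, 3, 0)
merge at e11 (invoked 19): VC(e10)=(2, 0, 0), own-thread bump on thr0 → (3, 0, 0)
merge at e5 (invoked 9): VC(e4)=(0, 3, 0), own-thread bump on thr1 → (0, 4, 0)
merge at e6 (invoked 11): VC(e5)=(0, 4, 0), own-thread bump on thr1 → (0, 5, 0)
merge at e8 (invoked 14): VC(e5)=(0, 4, 0), VC(e6)=(0, 5, 0), own-thread bump on thr1 → (0, 6, 0)
merge at e9 (invoked 16): VC(e7)=(0, 0, 1), VC(e8)=(0, 6, 0), own-thread bump on thr1 → (0, 7, 1)
target: VC(e9) = (0, 7, 1)

(0, 7, 1)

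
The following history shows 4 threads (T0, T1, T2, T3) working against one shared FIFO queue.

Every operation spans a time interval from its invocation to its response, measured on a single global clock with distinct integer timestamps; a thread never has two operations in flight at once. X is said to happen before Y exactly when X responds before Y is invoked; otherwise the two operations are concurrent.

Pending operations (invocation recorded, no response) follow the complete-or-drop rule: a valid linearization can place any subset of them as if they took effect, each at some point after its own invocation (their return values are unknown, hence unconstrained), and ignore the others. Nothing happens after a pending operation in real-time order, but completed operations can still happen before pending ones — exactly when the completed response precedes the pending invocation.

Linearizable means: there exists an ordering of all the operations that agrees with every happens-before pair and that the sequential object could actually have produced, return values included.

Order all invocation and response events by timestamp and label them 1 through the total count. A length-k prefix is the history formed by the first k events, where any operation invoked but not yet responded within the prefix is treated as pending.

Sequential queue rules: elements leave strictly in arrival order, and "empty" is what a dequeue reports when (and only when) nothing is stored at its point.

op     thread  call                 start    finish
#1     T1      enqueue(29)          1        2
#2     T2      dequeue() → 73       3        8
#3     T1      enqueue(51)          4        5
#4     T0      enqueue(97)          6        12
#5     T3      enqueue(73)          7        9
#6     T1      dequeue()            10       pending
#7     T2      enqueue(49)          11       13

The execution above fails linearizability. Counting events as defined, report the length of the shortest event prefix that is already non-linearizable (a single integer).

8

events 1..7 are still linearizable — one witness is #1, #2, #3:
after step 1 (#1 enqueue(29)): queue <29>
after step 2 (#2 dequeue() (pending, included)): queue <>
after step 3 (#3 enqueue(51)): queue <51>
at event 8 (#2's time-8 response) nothing linearizes any more
including or dropping the 2 pending operations (#4, #5) in any combination fails
one such order, #1, #2, #3 (pending dropped), breaks at step 2 where #2 dequeue() → 73 is illegal
one such order, #1, #3, #2 (pending dropped), breaks at step 3 where #2 dequeue() → 73 is illegal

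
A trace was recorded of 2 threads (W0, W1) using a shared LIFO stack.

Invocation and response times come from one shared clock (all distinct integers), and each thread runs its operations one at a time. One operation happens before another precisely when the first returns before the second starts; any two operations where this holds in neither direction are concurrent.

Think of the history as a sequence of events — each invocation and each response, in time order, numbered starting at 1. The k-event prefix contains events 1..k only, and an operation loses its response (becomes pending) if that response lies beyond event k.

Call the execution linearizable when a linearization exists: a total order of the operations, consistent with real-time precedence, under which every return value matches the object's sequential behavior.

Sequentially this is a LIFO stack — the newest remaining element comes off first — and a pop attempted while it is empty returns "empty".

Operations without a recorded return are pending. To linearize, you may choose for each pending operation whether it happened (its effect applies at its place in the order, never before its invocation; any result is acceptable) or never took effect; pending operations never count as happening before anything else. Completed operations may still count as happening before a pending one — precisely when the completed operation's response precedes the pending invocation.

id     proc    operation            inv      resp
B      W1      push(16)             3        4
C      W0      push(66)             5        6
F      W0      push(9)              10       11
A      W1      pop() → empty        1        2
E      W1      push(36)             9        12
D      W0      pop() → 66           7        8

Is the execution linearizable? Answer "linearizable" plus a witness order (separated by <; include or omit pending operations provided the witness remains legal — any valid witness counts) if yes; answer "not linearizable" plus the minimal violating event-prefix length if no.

step 1: A pop() → empty — stack <>
step 2: B push(16) — stack <16>
step 3: C push(66) — stack <16,66>
step 4: D pop() → 66 — stack <16>
step 5: E push(36) — stack <16,36>
step 6: F push(9) — stack <16,36,9>

linearizable — witness: A < B < C < D < E < F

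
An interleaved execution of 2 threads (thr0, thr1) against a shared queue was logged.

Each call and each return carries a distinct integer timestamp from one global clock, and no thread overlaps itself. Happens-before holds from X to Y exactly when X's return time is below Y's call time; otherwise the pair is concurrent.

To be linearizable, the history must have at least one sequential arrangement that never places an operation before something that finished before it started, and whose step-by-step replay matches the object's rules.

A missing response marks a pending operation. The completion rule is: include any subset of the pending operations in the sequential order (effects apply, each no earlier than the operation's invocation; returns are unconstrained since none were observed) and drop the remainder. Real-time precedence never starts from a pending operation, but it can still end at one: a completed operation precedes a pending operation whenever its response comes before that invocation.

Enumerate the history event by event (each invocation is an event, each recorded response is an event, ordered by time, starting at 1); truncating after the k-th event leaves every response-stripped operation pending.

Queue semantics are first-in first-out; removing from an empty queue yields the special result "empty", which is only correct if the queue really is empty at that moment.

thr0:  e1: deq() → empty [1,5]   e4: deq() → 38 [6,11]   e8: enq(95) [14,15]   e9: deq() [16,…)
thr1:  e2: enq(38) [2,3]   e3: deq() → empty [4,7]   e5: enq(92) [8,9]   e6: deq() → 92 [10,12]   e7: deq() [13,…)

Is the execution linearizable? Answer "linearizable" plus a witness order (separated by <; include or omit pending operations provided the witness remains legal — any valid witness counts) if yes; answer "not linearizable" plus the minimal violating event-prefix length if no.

step 1: e1 deq() → empty — queue <>
step 2: e2 enq(38) — queue <38>
step 3: e4 deq() → 38 — queue <>
step 4: e3 deq() → empty — queue <>
step 5: e5 enq(92) — queue <92>
step 6: e6 deq() → 92 — queue <>
step 7: e7 deq() (pending, included) — queue <>
step 8: e8 enq(95) — queue <95>

linearizable — witness: e1 < e2 < e4 < e3 < e5 < e6 < e7 < e8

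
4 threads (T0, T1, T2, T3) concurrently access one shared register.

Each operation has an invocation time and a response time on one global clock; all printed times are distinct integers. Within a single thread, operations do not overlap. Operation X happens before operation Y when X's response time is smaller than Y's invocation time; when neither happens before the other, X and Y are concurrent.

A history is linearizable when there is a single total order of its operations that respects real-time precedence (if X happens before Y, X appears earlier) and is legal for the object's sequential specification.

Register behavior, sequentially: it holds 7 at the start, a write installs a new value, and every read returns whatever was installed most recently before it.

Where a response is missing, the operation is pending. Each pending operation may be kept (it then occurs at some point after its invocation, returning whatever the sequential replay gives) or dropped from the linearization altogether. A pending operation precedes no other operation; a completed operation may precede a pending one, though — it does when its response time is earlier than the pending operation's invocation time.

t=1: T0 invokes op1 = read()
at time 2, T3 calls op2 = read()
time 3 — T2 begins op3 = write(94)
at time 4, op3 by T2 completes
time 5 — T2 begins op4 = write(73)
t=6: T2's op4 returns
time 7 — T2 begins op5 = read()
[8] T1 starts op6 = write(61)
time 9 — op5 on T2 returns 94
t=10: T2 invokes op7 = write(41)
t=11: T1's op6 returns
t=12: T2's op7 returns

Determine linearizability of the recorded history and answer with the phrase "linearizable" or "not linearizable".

not linearizable

through event 8 a valid linearization exists; event 9 (op5 responding at time 9) ends that
the sole real-time-consistent order of 3 completed operations fails the register replay
no completion choice of the 3 pending operations (op1, op2, op6) rescues it — every subset was tried
sample order op3, op4, op5 (pending dropped) stalls at step 3 — op5 read() → 94 has no legal effect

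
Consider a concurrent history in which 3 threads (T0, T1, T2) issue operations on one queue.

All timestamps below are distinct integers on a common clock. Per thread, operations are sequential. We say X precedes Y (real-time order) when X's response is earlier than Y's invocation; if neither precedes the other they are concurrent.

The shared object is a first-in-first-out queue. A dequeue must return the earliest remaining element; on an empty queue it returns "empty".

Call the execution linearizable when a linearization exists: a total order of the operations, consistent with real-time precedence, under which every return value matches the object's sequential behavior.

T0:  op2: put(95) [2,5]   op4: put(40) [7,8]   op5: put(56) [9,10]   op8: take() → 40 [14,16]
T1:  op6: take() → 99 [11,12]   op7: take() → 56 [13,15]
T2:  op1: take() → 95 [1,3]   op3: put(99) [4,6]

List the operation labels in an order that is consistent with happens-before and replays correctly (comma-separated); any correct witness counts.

step 1: op2 put(95) — queue <95>
step 2: op1 take() → 95 — queue <>
step 3: op3 put(99) — queue <99>
step 4: op4 put(40) — queue <99,40>
step 5: op5 put(56) — queue <99,40,56>
step 6: op6 take() → 99 — queue <40,56>
step 7: op8 take() → 40 — queue <56>
step 8: op7 take() → 56 — queue <>

op2, op1, op3, op4, op5, op6, op8, op7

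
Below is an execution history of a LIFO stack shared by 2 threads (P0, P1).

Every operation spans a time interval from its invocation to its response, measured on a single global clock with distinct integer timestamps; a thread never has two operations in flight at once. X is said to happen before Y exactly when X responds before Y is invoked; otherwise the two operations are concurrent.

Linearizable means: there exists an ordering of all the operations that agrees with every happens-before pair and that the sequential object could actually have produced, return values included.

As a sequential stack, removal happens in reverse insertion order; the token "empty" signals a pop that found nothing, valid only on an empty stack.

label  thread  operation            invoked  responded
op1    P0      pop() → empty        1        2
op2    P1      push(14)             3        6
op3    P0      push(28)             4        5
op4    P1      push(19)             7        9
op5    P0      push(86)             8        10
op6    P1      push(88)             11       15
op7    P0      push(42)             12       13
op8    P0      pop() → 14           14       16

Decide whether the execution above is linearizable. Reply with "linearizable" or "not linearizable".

not linearizable

the violation lands at event 16, op8's response at time 16: events 1..15 linearize, events 1..16 do not
all 12 real-time-respecting orders fail — 8 completed LIFO stack operations, no legal replay
for example op1, op2, op3, op4, op5, op6, op7, op8 fails at step 8: op8 pop() → 14 is not legal there
for example op1, op2, op3, op4, op5, op7, op6, op8 fails at step 8: op8 pop() → 14 is not legal there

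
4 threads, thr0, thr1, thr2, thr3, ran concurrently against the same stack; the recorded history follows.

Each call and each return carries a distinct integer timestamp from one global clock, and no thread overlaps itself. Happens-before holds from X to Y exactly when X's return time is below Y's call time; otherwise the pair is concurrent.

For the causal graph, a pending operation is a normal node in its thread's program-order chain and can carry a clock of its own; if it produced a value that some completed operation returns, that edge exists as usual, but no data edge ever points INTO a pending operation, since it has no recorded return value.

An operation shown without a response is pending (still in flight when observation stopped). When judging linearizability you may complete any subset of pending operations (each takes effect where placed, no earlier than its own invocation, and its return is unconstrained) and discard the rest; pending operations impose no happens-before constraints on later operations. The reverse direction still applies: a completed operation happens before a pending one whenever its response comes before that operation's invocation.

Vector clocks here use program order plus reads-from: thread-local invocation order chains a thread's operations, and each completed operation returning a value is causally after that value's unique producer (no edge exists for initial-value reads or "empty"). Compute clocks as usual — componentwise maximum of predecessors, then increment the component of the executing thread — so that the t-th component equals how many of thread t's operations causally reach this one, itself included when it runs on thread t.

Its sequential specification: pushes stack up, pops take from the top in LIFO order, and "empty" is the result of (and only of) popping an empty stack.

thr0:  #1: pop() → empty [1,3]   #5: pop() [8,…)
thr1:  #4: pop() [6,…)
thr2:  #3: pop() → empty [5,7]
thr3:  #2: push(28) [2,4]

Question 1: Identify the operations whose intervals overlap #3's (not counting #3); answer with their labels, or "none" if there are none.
Answer: #4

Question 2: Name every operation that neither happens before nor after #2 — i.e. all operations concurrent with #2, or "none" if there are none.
Answer: #1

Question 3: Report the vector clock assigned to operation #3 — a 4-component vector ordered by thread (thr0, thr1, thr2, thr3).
Answer: (0, 0, 1, 0)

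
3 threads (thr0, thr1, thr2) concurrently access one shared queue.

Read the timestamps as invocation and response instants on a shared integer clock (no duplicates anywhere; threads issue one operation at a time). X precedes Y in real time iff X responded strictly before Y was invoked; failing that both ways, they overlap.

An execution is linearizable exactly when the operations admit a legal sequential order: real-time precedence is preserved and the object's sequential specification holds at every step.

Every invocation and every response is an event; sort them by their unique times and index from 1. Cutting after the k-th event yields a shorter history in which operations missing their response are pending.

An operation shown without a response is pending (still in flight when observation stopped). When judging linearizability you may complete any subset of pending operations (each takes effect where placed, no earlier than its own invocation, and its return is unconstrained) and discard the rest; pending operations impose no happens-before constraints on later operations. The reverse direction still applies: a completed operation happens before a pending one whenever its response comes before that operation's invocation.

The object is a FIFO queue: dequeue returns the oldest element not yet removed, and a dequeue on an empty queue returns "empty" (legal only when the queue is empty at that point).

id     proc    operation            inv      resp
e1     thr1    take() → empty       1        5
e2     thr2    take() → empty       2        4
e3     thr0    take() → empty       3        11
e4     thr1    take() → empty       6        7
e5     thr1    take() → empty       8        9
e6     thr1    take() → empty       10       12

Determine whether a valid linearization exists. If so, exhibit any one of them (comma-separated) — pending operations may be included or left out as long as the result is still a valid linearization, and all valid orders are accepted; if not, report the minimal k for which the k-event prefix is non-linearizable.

1. e1 take() → empty, leaving queue <>
2. e2 take() → empty, leaving queue <>
3. e3 take() → empty, leaving queue <>
4. e4 take() → empty, leaving queue <>
5. e5 take() → empty, leaving queue <>
6. e6 take() → empty, leaving queue <>

linearizable — witness: e1, e2, e3, e4, e5, e6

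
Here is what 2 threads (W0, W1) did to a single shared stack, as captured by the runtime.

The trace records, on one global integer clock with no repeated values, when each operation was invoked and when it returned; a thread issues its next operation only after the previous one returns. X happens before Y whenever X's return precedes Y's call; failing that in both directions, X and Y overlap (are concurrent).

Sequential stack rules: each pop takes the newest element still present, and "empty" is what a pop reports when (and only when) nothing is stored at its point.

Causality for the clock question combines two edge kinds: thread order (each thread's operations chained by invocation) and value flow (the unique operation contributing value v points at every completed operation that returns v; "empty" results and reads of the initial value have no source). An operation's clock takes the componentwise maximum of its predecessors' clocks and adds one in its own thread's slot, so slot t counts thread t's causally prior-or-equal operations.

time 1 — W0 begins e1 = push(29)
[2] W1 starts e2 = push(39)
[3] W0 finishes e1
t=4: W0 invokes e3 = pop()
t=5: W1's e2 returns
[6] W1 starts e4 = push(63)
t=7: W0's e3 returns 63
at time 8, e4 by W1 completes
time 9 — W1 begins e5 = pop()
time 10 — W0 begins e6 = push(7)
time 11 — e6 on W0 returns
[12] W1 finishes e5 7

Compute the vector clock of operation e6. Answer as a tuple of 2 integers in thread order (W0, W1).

(3, 2)

e2 (invocation 2): nothing precedes it; W1's component alone gives (0, 1)
e1 (invocation 1): nothing precedes it; W0's component alone gives (1, 0)
VC(e4, invoked at 6): max of VC(e2)=(0, 1), then +1 on thread W1 → (0, 2)
VC(e3, invoked at 4): max of VC(e1)=(1, 0), VC(e4)=(0, 2), then +1 on thread W0 → (2, 2)
VC(e6, invoked at 10): max of VC(e3)=(2, 2), then +1 on thread W0 → (3, 2)
VC(e5, invoked at 9): max of VC(e4)=(0, 2), VC(e6)=(3, 2), then +1 on thread W1 → (3, 3)
target: VC(e6) = (3, 2)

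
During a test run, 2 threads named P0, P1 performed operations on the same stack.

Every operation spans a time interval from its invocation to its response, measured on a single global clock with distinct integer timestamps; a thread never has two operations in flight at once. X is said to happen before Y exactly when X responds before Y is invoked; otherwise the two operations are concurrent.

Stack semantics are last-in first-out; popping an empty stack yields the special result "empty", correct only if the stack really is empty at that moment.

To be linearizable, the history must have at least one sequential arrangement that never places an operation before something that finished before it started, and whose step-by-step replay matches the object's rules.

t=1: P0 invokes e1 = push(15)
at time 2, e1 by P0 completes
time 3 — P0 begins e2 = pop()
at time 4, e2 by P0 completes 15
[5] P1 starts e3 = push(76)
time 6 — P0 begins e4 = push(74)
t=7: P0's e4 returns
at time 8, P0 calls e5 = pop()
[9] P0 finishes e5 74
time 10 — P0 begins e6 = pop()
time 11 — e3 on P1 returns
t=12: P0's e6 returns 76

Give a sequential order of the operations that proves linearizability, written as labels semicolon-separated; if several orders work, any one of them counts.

step 1: e1 push(15) — stack <15>
step 2: e2 pop() → 15 — stack <>
step 3: e3 push(76) — stack <76>
step 4: e4 push(74) — stack <76,74>
step 5: e5 pop() → 74 — stack <76>
step 6: e6 pop() → 76 — stack <>

e1; e2; e3; e4; e5; e6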